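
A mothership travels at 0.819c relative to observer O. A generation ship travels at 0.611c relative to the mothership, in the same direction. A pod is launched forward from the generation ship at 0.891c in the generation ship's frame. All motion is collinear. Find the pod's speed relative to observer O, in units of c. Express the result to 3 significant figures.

0.997c

Compose velocities in two stages. Stage 1 (into S'): u₁ = (0.891+0.611)/(1+0.891×0.611) = 0.97255.
Stage 2 (into S): u = (0.97255+0.819)/(1+0.97255×0.819) = 0.99723, so the speed is 0.997c.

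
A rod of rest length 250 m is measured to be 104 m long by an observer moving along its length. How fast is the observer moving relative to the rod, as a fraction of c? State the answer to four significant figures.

Length contraction gives γ = L₀/L = 250/104 = 2.4038.
β = √(1 − 1/γ²) = √0.826937 = 0.9094.

0.9094c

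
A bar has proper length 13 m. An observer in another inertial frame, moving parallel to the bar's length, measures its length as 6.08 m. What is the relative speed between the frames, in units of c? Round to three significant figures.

0.884c

Length contraction gives γ = L₀/L = 13/6.08 = 2.1382.
β = √(1 − 1/γ²) = √0.781273 = 0.884.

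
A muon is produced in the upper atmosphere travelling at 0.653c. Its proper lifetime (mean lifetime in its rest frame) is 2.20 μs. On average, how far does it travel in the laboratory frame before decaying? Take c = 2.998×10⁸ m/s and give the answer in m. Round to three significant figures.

With β = 0.653, γ = 1/√(1 − 0.653²) = 1/√0.573591 = 1.3204.
Lab-frame lifetime: Δt = γτ = 1.3204 × 2.20 μs = 2.9049 μs.
Distance: d = vΔt = 0.653 × 2.998×10⁸ m/s × 2.9049×10^-6 s = 569 m.

569 m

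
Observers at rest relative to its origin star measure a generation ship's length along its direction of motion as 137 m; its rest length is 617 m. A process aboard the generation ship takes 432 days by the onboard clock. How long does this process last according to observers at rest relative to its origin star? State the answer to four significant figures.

1946 days

From L = L₀/γ: γ = 617/137 = 4.50365.
Δt = γΔτ = 4.50365 × 432 = 1946 days.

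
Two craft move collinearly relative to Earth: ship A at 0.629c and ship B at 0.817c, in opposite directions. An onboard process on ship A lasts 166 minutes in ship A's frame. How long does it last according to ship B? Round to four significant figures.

560.6 minutes

Speed of ship A in ship B's frame: u = (v_A + v_B)/(1 + v_A v_B/c²) = (0.629 + 0.817)/(1 + 0.629×0.817) = 1.446/1.513893 = 0.95515; |u| = 0.95515c.
γ for this relative speed: γ = 1/√(1 − 0.912312) = 3.377.
Ship A's interval is proper; time dilation gives Δt_B = γΔτ = 3.377 × 166 minutes = 560.6 minutes.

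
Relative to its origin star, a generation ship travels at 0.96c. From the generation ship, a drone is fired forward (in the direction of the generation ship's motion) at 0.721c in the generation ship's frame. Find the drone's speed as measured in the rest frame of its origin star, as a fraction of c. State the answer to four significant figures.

In units of c, u = (u' + v)/(1 + u'v) with u' = 0.721 and v = 0.96.
Numerator: 0.721 + 0.96 = 1.681. Denominator: 1 + (0.721)(0.96) = 1.69216.
u = 1.681/1.69216 = 0.9934, so the speed is 0.9934c.

0.9934c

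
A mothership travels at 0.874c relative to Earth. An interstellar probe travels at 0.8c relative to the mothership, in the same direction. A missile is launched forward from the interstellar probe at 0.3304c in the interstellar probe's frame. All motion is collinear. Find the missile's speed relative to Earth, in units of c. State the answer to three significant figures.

First combine the missile and interstellar probe (S''→S'): u₁ = (0.3304 + 0.8)/(1 + 0.3304×0.8) = 1.1304/1.26432 = 0.89408.
Then combine with the mothership (S'→S): u = (0.89408 + 0.874)/(1 + 0.89408×0.874) = 1.76808/1.78142592 = 0.99251.

0.993c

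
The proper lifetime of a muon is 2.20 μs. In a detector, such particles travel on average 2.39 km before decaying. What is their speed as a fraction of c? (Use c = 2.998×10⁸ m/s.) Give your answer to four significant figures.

0.9640c

Lab distance = (lab lifetime)·v = γτ·βc, so βγ = d/(cτ) = 2390/(2.998×10⁸ × 2.200×10^-6) = 3.6236.
With βγ = 3.6236: γ² = 1 + (βγ)² = 14.1305, and β = (βγ)/γ = 3.6236/3.75906 = 0.9640.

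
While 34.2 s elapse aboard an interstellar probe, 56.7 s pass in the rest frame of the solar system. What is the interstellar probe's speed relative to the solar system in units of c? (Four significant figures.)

0.7976c

γ = Δt/Δτ = 56.7/34.2 = 1.6579.
β = √(1 − 1/γ²) = √(1 − 0.363817) = √0.636183 = 0.7976.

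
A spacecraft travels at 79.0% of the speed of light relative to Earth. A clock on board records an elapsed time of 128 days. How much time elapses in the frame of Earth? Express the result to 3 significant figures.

γ = 1/√(1 − β²) = 1/√(1 − 0.6241) = 1/√0.3759 = 1/0.613107 = 1.631.
The onboard clock measures proper time, so the interval in the rest frame of Earth is dilated: Δt = γ·Δτ = 1.631 × 128 days = 209 days.

209 days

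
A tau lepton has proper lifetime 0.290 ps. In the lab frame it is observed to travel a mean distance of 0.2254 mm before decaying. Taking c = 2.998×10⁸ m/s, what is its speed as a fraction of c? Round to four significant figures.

Let x = d/(cτ) = 2.254×10^-4 m / (2.998×10⁸ m/s × 2.900×10^-13 s) = 2.5925. Since d = βγcτ, x = βγ = β/√(1−β²).
Solving: β² = x²/(1+x²) = 6.72106/7.72106 = 0.870484, so β = 0.9330.

0.9330c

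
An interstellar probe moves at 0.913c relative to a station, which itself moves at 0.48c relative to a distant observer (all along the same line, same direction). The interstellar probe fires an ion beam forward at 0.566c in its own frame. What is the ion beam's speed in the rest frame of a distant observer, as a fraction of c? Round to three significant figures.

0.991c

First combine the ion beam and interstellar probe (S''→S'): u₁ = (0.566 + 0.913)/(1 + 0.566×0.913) = 1.479/1.516758 = 0.97511.
Then combine with the station (S'→S): u = (0.97511 + 0.48)/(1 + 0.97511×0.48) = 1.45511/1.4680528 = 0.99118.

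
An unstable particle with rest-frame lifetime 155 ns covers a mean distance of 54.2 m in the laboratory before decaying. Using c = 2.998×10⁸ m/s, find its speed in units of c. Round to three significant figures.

0.759c

Let x = d/(cτ) = 54.20 m / (2.998×10⁸ m/s × 1.550×10^-7 s) = 1.1664. Since d = βγcτ, x = βγ = β/√(1−β²).
Solving: β² = x²/(1+x²) = 1.36049/2.36049 = 0.576359, so β = 0.759.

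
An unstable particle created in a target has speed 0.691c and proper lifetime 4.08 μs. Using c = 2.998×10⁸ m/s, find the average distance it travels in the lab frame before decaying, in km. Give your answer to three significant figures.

1.17 km

With β = 0.691, γ = 1/√(1 − 0.691²) = 1/√0.522519 = 1.3834.
Lab-frame lifetime: Δt = γτ = 1.3834 × 4.08 μs = 5.6443 μs.
Distance: d = vΔt = 0.691 × 2.998×10⁸ m/s × 5.6443×10^-6 s = 1170 m = 1.17 km.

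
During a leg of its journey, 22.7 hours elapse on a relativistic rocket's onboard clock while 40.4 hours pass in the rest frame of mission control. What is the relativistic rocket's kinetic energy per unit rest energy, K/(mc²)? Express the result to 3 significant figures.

0.780

From Δt = γΔτ: γ = 40.4/22.7 = 1.77974.
K/(mc²) = γ − 1 = 1.77974 − 1 = 0.780.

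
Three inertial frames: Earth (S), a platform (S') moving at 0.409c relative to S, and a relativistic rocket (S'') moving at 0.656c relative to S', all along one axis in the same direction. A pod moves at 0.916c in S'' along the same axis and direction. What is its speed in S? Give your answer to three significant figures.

First combine the pod and relativistic rocket (S''→S'): u₁ = (0.916 + 0.656)/(1 + 0.916×0.656) = 1.572/1.600896 = 0.98195.
Then combine with the platform (S'→S): u = (0.98195 + 0.409)/(1 + 0.98195×0.409) = 1.39095/1.40161755 = 0.99239.

0.992c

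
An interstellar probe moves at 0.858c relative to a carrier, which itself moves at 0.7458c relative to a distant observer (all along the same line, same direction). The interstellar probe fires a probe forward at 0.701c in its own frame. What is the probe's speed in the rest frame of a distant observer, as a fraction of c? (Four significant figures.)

Compose velocities in two stages. Stage 1 (into S'): u₁ = (0.701+0.858)/(1+0.701×0.858) = 0.97349.
Stage 2 (into S): u = (0.97349+0.7458)/(1+0.97349×0.7458) = 0.9961, so the speed is 0.9961c.

0.9961c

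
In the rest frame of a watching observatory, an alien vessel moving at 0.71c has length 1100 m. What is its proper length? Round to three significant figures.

1560 m

γ = 1/√(1 − β²) = 1/√(1 − 0.5041) = 1/√0.4959 = 1/0.704202 = 1.42.
Proper length: L₀ = γ·L = 1.42 × 1100 = 1560 m.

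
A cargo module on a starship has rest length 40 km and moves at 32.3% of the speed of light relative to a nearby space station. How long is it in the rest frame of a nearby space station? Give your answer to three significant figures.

37.9 km

γ = 1/√(1 − β²) = 1/√(1 − 0.104329) = 1/√0.895671 = 1/0.946399 = 1.0566.
Length contraction: L = L₀/γ = 40/1.0566 = 37.9 km.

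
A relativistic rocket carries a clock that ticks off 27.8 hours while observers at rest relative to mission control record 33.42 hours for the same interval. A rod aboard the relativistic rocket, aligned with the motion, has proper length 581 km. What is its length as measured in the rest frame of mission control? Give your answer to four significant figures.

483.3 km

From Δt = γΔτ: γ = 33.42/27.8 = 1.20216.
L = L₀/γ = 581/1.20216 = 483.3 km.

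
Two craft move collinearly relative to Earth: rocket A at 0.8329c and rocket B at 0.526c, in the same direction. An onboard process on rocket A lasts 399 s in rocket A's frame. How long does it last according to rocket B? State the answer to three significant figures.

476 s

The velocity of rocket A relative to rocket B is (0.8329 − 0.526)c / (1 − 0.8329×0.526) = 0.54619c; relative speed 0.54619c.
At |u| = 0.54619c, γ = (1 − 0.298324)^(−1/2) = 1.1938.
Rocket A's interval is proper; time dilation gives Δt_B = γΔτ = 1.1938 × 399 s = 476 s.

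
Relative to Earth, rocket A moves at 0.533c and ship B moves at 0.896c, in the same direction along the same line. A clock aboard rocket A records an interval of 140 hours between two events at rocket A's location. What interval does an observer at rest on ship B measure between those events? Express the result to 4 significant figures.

194.7 hours

Speed of rocket A in ship B's frame: u = (v_A − v_B)/(1 − v_A v_B/c²) = (0.533 − 0.896)/(1 − 0.533×0.896) = −0.363/0.522432 = −0.69483; |u| = 0.69483c.
γ for this relative speed: γ = 1/√(1 − 0.482789) = 1.3905.
The clock on rocket A records proper time, so ship B measures Δt = γΔτ = 1.3905 × 140 = 194.7 hours.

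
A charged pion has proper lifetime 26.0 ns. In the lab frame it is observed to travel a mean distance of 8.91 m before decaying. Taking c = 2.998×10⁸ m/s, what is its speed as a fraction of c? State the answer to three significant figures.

d = βγcτ ⇒ βγ = d/(cτ) = 8.910 m / (7.7948 m) = 1.1431.
β = (βγ)/√(1+(βγ)²) = 1.1431/√2.30668 = 0.753.

0.753c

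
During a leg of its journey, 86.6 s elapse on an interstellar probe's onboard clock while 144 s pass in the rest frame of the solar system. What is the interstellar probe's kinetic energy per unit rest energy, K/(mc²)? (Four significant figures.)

γ = Δt/Δτ = 144/86.6 = 1.66282.
K/(mc²) = γ − 1 = 1.66282 − 1 = 0.6628.

0.6628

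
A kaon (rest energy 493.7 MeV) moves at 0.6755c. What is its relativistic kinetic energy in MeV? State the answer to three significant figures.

γ = 1/√(1 − β²) = 1/√(1 − 0.45630025) = 1/√0.54369975 = 1/0.73736 = 1.35619.
Kinetic energy: K = (γ − 1)mc² = (1.35619 − 1) × 493.7 MeV = 0.35619 × 493.7 = 176 MeV.

176 MeV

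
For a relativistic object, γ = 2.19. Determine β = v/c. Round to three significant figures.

β = √(1 − 1/γ²) = √(1 − 1/4.7961) = √0.791497 = 0.890.

0.890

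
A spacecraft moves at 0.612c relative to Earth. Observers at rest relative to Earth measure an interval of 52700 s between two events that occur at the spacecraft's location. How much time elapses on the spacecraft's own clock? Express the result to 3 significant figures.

41700 s

Lorentz factor: γ = (1 − 0.374544)^(−1/2) = 1.2644.
The moving clock records proper time: Δτ = Δt/γ = 52700/1.2644 = 41700 s.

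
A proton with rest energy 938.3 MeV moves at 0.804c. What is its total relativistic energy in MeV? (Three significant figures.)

γ = 1/√(1 − β²) = 1/√(1 − 0.646416) = 1/√0.353584 = 1/0.594629 = 1.6817.
Total energy: E = γmc² = 1.6817 × 938.3 MeV = 1580 MeV.

1580 MeV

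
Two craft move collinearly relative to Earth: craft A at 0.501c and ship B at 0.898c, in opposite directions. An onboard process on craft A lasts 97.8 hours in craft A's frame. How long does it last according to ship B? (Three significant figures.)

Speed of craft A in ship B's frame: u = (v_A + v_B)/(1 + v_A v_B/c²) = (0.501 + 0.898)/(1 + 0.501×0.898) = 1.399/1.449898 = 0.9649; |u| = 0.9649c.
At |u| = 0.9649c, γ = (1 − 0.931032)^(−1/2) = 3.8078.
The clock on craft A records proper time, so ship B measures Δt = γΔτ = 3.8078 × 97.8 = 372 hours.

372 hours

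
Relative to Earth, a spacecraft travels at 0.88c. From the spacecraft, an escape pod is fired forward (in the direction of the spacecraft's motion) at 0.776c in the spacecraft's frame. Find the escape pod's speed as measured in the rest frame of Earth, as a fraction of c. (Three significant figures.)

Relativistic velocity addition: u = (u' + v)/(1 + u'v/c²), with u' = 0.776c and v = 0.88c.
Numerator: 0.776 + 0.88 = 1.656. Denominator: 1 + (0.776)(0.88) = 1.68288.
u = 1.656/1.68288 = 0.98403, so the speed is 0.984c.

0.984c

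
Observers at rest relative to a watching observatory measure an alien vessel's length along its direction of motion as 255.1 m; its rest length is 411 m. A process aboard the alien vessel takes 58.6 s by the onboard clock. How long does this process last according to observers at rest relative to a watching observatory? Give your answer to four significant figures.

94.41 s

Length contraction gives γ = L₀/L = 411/255.1 = 1.61113.
Δt = γΔτ = 1.61113 × 58.6 = 94.41 s.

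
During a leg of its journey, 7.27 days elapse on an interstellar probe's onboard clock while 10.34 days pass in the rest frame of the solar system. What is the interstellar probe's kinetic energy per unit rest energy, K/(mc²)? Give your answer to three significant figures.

γ = Δt/Δτ = 10.34/7.27 = 1.42228.
Since K = (γ−1)mc², K/(mc²) = 1.42228 − 1 = 0.422.

0.422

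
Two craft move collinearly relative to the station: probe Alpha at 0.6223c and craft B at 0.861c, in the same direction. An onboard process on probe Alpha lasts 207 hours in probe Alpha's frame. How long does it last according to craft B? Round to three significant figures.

Transform probe Alpha's velocity into craft B's frame: (0.6223 − 0.861)/(1 − 0.6223·0.861) = −0.2387/0.4641997, so the relative speed is 0.51422c.
At |u| = 0.51422c, γ = (1 − 0.264422)^(−1/2) = 1.166.
Probe Alpha's interval is proper; time dilation gives Δt_B = γΔτ = 1.166 × 207 hours = 241 hours.

241 hours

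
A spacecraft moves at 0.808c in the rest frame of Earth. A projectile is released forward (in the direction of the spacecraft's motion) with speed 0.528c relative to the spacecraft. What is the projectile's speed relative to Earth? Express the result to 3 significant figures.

Relativistic velocity addition: u = (u' + v)/(1 + u'v/c²), with u' = 0.528c and v = 0.808c.
Numerator: 0.528 + 0.808 = 1.336. Denominator: 1 + (0.528)(0.808) = 1.426624.
u = 1.336/1.426624 = 0.93648, so the speed is 0.936c.

0.936c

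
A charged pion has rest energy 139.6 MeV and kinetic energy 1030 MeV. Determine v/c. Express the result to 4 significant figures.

K = (γ−1)mc², so γ = 1 + 1030/139.6 = 8.3782.
Then v/c = √(1 − γ⁻²) = √(1 − 0.0142462) = √0.9857538 = 0.9929.

0.9929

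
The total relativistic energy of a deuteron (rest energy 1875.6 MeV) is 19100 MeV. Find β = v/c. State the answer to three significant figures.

0.995

γ = E/(mc²) = 19100/1875.6 = 10.183.
β = √(1 − 1/γ²) = √(1 − 0.00964381) = √0.99035619 = 0.995.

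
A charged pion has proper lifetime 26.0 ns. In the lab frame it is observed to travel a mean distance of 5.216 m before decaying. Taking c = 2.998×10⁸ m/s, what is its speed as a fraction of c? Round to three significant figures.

0.556c

d = βγcτ ⇒ βγ = d/(cτ) = 5.216 m / (7.7948 m) = 0.66916.
β = (βγ)/√(1+(βγ)²) = 0.66916/√1.447775 = 0.556.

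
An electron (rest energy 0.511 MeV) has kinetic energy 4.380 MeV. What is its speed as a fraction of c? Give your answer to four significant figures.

0.9945c

K = (γ−1)mc², so γ = 1 + 4.380/0.511 = 9.5714.
Then v/c = √(1 − γ⁻²) = √(1 − 0.0109156) = √0.9890844 = 0.9945.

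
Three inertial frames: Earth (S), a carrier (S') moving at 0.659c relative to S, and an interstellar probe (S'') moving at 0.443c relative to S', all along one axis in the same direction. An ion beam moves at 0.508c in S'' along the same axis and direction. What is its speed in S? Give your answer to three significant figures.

First combine the ion beam and interstellar probe (S''→S'): u₁ = (0.508 + 0.443)/(1 + 0.508×0.443) = 0.951/1.225044 = 0.7763.
Then combine with the carrier (S'→S): u = (0.7763 + 0.659)/(1 + 0.7763×0.659) = 1.4353/1.5115817 = 0.94954.

0.950c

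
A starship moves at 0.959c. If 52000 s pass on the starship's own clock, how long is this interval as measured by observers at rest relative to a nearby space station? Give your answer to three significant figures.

1.83×10^5 s

β² = 0.919681, so γ = 1/√0.080319 = 3.5285.
The onboard clock measures proper time, so the interval in the rest frame of a nearby space station is dilated: Δt = γ·Δτ = 3.5285 × 52000 s = 1.83×10^5 s.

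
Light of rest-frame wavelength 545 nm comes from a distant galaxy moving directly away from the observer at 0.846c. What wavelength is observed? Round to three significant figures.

1890 nm

Relativistic Doppler for wavelength: λ_obs = λ_src · √((1+β)/(1−β)).
With β = 0.846: factor = √(1.846/0.154) = 3.4622.
λ_obs = 545 × 3.4622 = 1890 nm.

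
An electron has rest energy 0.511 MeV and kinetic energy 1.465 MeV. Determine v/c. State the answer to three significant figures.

0.966

K = (γ−1)mc², so γ = 1 + 1.465/0.511 = 3.8669.
Then v/c = √(1 − γ⁻²) = √(1 − 0.0668766) = √0.9331234 = 0.966.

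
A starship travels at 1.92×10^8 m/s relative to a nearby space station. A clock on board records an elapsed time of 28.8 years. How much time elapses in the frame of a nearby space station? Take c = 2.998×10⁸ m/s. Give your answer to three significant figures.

37.5 years

β = v/c = (1.92×10^8 m/s)/(2.998×10⁸ m/s) = 0.640427.
Lorentz factor: γ = (1 − 0.4101467)^(−1/2) = 1.3021.
The onboard clock measures proper time, so the interval in the rest frame of a nearby space station is dilated: Δt = γ·Δτ = 1.3021 × 28.8 years = 37.5 years.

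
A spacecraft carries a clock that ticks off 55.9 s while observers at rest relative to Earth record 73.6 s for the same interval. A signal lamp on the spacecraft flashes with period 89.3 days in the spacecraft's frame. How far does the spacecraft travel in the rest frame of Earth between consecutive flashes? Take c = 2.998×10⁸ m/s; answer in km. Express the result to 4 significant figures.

γ = Δt/Δτ = 73.6/55.9 = 1.31664.
β = √(1 − 1/γ²) = 0.6505. Lab-frame period = γτ = 1.31664×89.3 days = 117.58 days. Distance = βc × γτ = 0.6505 × 2.998×10⁸ m/s × 10158912 s = 1.9812×10^15 m = 1.981×10^12 km.

1.981×10^12 km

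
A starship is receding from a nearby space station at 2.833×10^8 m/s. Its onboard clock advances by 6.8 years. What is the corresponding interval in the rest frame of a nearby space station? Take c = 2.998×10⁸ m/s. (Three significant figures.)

β = v/c = (2.833×10^8 m/s)/(2.998×10⁸ m/s) = 0.944963.
γ = 1/√(1 − β²) = 1/√(1 − 0.8929551) = 1/√0.1070449 = 1/0.327177 = 3.0564.
The onboard clock measures proper time, so the interval in the rest frame of a nearby space station is dilated: Δt = γ·Δτ = 3.0564 × 6.8 years = 20.8 years.

20.8 years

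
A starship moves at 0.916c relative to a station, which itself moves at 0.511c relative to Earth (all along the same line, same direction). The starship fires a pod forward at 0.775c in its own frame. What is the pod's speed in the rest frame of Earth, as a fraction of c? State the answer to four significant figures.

0.9964c

First combine the pod and starship (S''→S'): u₁ = (0.775 + 0.916)/(1 + 0.775×0.916) = 1.691/1.7099 = 0.98895.
Then combine with the station (S'→S): u = (0.98895 + 0.511)/(1 + 0.98895×0.511) = 1.49995/1.50535345 = 0.99641.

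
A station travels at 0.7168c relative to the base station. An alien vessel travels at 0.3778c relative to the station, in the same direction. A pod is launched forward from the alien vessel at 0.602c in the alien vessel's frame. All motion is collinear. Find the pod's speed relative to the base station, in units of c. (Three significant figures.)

0.964c

First combine the pod and alien vessel (S''→S'): u₁ = (0.602 + 0.3778)/(1 + 0.602×0.3778) = 0.9798/1.2274356 = 0.79825.
Then combine with the station (S'→S): u = (0.79825 + 0.7168)/(1 + 0.79825×0.7168) = 1.51505/1.5721856 = 0.96366.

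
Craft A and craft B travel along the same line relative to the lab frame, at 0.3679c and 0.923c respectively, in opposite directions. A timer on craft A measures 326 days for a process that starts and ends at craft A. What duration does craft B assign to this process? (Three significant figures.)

Speed of craft A in craft B's frame: u = (v_A + v_B)/(1 + v_A v_B/c²) = (0.3679 + 0.923)/(1 + 0.3679×0.923) = 1.2909/1.3395717 = 0.96367; |u| = 0.96367c.
γ for this relative speed: γ = 1/√(1 − 0.92866) = 3.744.
The clock on craft A records proper time, so craft B measures Δt = γΔτ = 3.744 × 326 = 1220 days.

1220 days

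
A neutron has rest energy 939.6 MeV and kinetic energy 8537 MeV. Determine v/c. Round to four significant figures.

0.9951

γ = 1 + K/(mc²) = 1 + 8537/939.6 = 10.086.
β = √(1 − 1/γ²) = √(1 − 0.00983019) = √0.99016981 = 0.9951.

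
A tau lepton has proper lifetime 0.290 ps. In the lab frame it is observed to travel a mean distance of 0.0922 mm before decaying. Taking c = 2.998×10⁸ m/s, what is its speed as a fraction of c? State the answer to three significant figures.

Let x = d/(cτ) = 9.220×10^-5 m / (2.998×10⁸ m/s × 2.900×10^-13 s) = 1.0605. Since d = βγcτ, x = βγ = β/√(1−β²).
Solving: β² = x²/(1+x²) = 1.12466/2.12466 = 0.529336, so β = 0.728.

0.728c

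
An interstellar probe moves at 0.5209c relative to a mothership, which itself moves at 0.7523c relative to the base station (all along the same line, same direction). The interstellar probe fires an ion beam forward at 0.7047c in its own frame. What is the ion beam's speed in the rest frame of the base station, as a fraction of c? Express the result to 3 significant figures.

Compose velocities in two stages. Stage 1 (into S'): u₁ = (0.7047+0.5209)/(1+0.7047×0.5209) = 0.89651.
Stage 2 (into S): u = (0.89651+0.7523)/(1+0.89651×0.7523) = 0.98469, so the speed is 0.985c.

0.985c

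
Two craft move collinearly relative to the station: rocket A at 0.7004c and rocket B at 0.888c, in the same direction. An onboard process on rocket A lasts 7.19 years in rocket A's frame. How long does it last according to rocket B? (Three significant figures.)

8.28 years

Speed of rocket A in rocket B's frame: u = (v_A − v_B)/(1 − v_A v_B/c²) = (0.7004 − 0.888)/(1 − 0.7004×0.888) = −0.1876/0.3780448 = −0.49624; |u| = 0.49624c.
At |u| = 0.49624c, γ = (1 − 0.246254)^(−1/2) = 1.1518.
The clock on rocket A records proper time, so rocket B measures Δt = γΔτ = 1.1518 × 7.19 = 8.28 years.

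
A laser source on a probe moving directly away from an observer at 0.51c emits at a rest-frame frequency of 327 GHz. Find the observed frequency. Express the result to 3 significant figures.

186 GHz

Relativistic Doppler (source moving away): f_obs = f_src · √((1−β)/(1+β)).
With β = 0.51: factor = √(0.49/1.51) = 0.56965.
f_obs = 327 × 0.56965 = 186 GHz.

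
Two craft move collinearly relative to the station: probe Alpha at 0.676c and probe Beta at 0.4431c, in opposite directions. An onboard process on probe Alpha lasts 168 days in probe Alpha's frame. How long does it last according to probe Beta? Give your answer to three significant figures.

330 days

Transform probe Alpha's velocity into probe Beta's frame: (0.676 + 0.4431)/(1 + 0.676·0.4431) = 1.1191/1.2995356, so the relative speed is 0.86115c.
At |u| = 0.86115c, γ = (1 − 0.741579)^(−1/2) = 1.9671.
The clock on probe Alpha records proper time, so probe Beta measures Δt = γΔτ = 1.9671 × 168 = 330 days.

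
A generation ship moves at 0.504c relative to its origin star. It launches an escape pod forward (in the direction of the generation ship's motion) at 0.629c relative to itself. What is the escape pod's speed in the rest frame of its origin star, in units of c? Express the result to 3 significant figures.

0.860c

In units of c, u = (u' + v)/(1 + u'v) with u' = 0.629 and v = 0.504.
Numerator: 0.629 + 0.504 = 1.133. Denominator: 1 + (0.629)(0.504) = 1.317016.
u = 1.133/1.317016 = 0.86028, so the speed is 0.860c.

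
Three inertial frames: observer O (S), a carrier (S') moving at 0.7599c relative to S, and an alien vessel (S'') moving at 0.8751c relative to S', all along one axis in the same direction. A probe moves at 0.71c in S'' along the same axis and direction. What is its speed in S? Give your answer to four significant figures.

Apply u = (u'+v)/(1+u'v) twice. Probe in the carrier frame: (0.71+0.8751)/(1+0.71·0.8751) = 1.5851/1.621321 = 0.97766c.
That velocity, transformed to the rest frame of observer O: (0.97766+0.7599)/(1+0.97766·0.7599) = 1.73756/1.742923834 = 0.99692c.

0.9969c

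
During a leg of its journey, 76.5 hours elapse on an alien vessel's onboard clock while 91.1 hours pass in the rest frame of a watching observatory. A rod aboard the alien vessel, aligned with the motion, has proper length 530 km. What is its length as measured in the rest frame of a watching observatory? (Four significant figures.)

445.1 km

γ = Δt/Δτ = 91.1/76.5 = 1.19085.
The rod contracts by the same γ: 530 km / 1.19085 = 445.1 km.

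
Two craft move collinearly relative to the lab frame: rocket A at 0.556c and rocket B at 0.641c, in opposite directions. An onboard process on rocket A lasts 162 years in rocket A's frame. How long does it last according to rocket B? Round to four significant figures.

344.4 years

The velocity of rocket A relative to rocket B is (0.556 + 0.641)c / (1 + 0.556×0.641) = 0.88249c; relative speed 0.88249c.
At |u| = 0.88249c, γ = (1 − 0.778789)^(−1/2) = 2.1262.
The clock on rocket A records proper time, so rocket B measures Δt = γΔτ = 2.1262 × 162 = 344.4 years.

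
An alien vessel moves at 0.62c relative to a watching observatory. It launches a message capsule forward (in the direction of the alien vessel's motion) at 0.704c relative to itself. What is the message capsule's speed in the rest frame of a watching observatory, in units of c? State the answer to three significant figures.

In units of c, u = (u' + v)/(1 + u'v) with u' = 0.704 and v = 0.62.
Numerator: 0.704 + 0.62 = 1.324. Denominator: 1 + (0.704)(0.62) = 1.43648.
u = 1.324/1.43648 = 0.9217, so the speed is 0.922c.

0.922c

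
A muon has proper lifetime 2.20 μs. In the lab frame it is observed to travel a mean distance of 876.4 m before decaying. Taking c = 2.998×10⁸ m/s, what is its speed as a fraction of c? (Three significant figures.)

d = βγcτ ⇒ βγ = d/(cτ) = 876.4 m / (659.56 m) = 1.3288.
β = (βγ)/√(1+(βγ)²) = 1.3288/√2.76571 = 0.799.

0.799c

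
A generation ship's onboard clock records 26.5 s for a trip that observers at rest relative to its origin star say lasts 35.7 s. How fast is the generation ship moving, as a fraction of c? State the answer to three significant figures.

0.670c

γ = Δt/Δτ = 35.7/26.5 = 1.3472.
β = √(1 − 1/γ²) = √(1 − 0.55098) = √0.44902 = 0.670.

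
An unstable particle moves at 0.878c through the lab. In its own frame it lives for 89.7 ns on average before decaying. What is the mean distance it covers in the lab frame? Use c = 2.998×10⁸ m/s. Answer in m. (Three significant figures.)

Lorentz factor: γ = (1 − 0.770884)^(−1/2) = 2.0892.
Lab-frame lifetime: Δt = γτ = 2.0892 × 89.7 ns = 187.4 ns.
Distance: d = vΔt = 0.878 × 2.998×10⁸ m/s × 1.8740×10^-7 s = 49.3 m.

49.3 m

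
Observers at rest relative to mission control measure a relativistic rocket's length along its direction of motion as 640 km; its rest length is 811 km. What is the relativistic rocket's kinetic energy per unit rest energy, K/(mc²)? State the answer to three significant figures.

Length contraction gives γ = L₀/L = 811/640 = 1.26719.
K/(mc²) = γ − 1 = 1.26719 − 1 = 0.267.

0.267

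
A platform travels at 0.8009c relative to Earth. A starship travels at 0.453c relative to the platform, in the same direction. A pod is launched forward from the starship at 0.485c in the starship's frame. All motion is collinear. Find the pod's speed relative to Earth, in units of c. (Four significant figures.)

0.9715c

Compose velocities in two stages. Stage 1 (into S'): u₁ = (0.485+0.453)/(1+0.485×0.453) = 0.76904.
Stage 2 (into S): u = (0.76904+0.8009)/(1+0.76904×0.8009) = 0.97154, so the speed is 0.9715c.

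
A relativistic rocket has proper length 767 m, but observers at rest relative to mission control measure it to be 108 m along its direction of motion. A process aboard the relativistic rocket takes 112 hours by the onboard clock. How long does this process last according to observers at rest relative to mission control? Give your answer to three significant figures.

From L = L₀/γ: γ = 767/108 = 7.10185.
The same γ dilates the second interval: 7.10185 × 112 hours = 795 hours.

795 hours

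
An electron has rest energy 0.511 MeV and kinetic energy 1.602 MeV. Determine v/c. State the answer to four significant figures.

0.9703

γ = 1 + K/(mc²) = 1 + 1.602/0.511 = 4.135.
β = √(1 − 1/γ²) = √(1 − 0.0584856) = √0.9415144 = 0.9703.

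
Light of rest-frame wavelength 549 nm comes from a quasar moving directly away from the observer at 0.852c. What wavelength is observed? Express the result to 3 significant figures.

1940 nm

Relativistic Doppler for wavelength: λ_obs = λ_src · √((1+β)/(1−β)).
With β = 0.852: factor = √(1.852/0.148) = 3.5374.
λ_obs = 549 × 3.5374 = 1940 nm.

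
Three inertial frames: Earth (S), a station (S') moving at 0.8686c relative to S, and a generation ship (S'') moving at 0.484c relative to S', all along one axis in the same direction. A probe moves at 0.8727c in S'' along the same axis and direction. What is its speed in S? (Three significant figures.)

Compose velocities in two stages. Stage 1 (into S'): u₁ = (0.8727+0.484)/(1+0.8727×0.484) = 0.95382.
Stage 2 (into S): u = (0.95382+0.8686)/(1+0.95382×0.8686) = 0.99668, so the speed is 0.997c.

0.997c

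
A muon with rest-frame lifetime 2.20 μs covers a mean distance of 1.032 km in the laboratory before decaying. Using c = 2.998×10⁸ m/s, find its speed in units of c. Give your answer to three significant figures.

0.843c

d = βγcτ ⇒ βγ = d/(cτ) = 1032 m / (659.56 m) = 1.5647.
β = (βγ)/√(1+(βγ)²) = 1.5647/√3.44829 = 0.843.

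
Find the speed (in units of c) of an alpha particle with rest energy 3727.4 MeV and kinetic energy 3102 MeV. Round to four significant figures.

0.8379c

γ = 1 + K/(mc²) = 1 + 3102/3727.4 = 1.8322.
β = √(1 − 1/γ²) = √(1 − 0.297889) = √0.702111 = 0.8379.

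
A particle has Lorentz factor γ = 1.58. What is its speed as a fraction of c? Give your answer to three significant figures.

0.774c

β = √(1 − 1/γ²) = √(1 − 1/2.4964) = √0.599423 = 0.774.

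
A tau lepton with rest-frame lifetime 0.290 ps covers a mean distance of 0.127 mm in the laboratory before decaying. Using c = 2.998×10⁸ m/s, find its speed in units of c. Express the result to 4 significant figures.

0.8252c

d = βγcτ ⇒ βγ = d/(cτ) = 1.270×10^-4 m / (8.6942×10^-5 m) = 1.4607.
β = (βγ)/√(1+(βγ)²) = 1.4607/√3.13364 = 0.8252.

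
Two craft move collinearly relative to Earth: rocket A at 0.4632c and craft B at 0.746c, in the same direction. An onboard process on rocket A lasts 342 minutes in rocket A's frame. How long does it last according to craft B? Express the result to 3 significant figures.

Transform rocket A's velocity into craft B's frame: (0.4632 − 0.746)/(1 − 0.4632·0.746) = −0.2828/0.6544528, so the relative speed is 0.43212c.
γ for this relative speed: γ = 1/√(1 − 0.186728) = 1.1089.
Rocket A's interval is proper; time dilation gives Δt_B = γΔτ = 1.1089 × 342 minutes = 379 minutes.

379 minutes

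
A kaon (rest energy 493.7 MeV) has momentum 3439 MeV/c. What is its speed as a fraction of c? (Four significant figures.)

0.9899c

pc/(mc²) = 3439/493.7 = 6.9658 = βγ = β/√(1−β²).
So β² = x²/(1 + x²) with x = 6.9658: x² = 48.5224, β² = 48.5224/49.5224 = 0.979807, β = 0.9899.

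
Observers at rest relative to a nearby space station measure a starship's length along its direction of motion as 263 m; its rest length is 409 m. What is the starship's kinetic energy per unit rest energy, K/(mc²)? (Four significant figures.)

Length contraction gives γ = L₀/L = 409/263 = 1.55513.
K/(mc²) = γ − 1 = 1.55513 − 1 = 0.5551.

0.5551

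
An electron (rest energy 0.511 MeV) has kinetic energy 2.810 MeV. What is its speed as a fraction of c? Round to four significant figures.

γ = 1 + K/(mc²) = 1 + 2.810/0.511 = 6.499.
β = √(1 − 1/γ²) = √(1 − 0.0236759) = √0.9763241 = 0.9881.

0.9881c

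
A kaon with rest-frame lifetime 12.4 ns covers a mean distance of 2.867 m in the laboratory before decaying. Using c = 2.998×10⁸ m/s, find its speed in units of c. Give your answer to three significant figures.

0.611c

Lab distance = (lab lifetime)·v = γτ·βc, so βγ = d/(cτ) = 2.867/(2.998×10⁸ × 1.240×10^-8) = 0.77121.
With βγ = 0.77121: γ² = 1 + (βγ)² = 1.594765, and β = (βγ)/γ = 0.77121/1.26284 = 0.611.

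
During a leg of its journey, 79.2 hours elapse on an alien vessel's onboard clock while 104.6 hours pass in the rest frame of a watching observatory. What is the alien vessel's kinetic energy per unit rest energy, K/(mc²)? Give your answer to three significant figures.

γ = Δt/Δτ = 104.6/79.2 = 1.32071.
K/(mc²) = γ − 1 = 1.32071 − 1 = 0.321.

0.321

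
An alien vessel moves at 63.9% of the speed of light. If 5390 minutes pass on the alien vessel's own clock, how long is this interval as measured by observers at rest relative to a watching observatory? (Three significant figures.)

γ = 1/√(1 − β²) = 1/√(1 − 0.408321) = 1/√0.591679 = 1/0.769207 = 1.3.
Time dilation: Δt = γ·Δτ = 1.3 × 5390 = 7010 minutes.

7010 minutes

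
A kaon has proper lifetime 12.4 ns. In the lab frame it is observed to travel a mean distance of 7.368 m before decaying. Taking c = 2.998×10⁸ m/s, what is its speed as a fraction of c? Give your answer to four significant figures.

d = βγcτ ⇒ βγ = d/(cτ) = 7.368 m / (3.71752 m) = 1.982.
β = (βγ)/√(1+(βγ)²) = 1.982/√4.92832 = 0.8928.

0.8928c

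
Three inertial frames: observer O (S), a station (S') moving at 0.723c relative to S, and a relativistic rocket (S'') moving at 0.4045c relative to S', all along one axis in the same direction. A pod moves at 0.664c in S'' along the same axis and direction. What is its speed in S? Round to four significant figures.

Compose velocities in two stages. Stage 1 (into S'): u₁ = (0.664+0.4045)/(1+0.664×0.4045) = 0.84228.
Stage 2 (into S): u = (0.84228+0.723)/(1+0.84228×0.723) = 0.97285, so the speed is 0.9728c.

0.9728c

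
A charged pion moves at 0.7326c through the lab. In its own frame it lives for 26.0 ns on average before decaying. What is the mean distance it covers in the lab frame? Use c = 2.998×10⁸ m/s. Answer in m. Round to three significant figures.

γ = 1/√(1 − β²) = 1/√(1 − 0.53670276) = 1/√0.46329724 = 1/0.680659 = 1.4692.
Lab-frame lifetime: Δt = γτ = 1.4692 × 26.0 ns = 38.199 ns.
Distance: d = vΔt = 0.7326 × 2.998×10⁸ m/s × 3.8199×10^-8 s = 8.39 m.

8.39 m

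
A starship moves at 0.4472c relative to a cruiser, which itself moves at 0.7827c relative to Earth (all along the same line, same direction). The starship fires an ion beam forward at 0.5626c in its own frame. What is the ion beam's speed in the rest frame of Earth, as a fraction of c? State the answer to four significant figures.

0.9743c

Apply u = (u'+v)/(1+u'v) twice. Ion beam in the cruiser frame: (0.5626+0.4472)/(1+0.5626·0.4472) = 1.0098/1.25159472 = 0.80681c.
That velocity, transformed to the rest frame of Earth: (0.80681+0.7827)/(1+0.80681·0.7827) = 1.58951/1.631490187 = 0.97427c.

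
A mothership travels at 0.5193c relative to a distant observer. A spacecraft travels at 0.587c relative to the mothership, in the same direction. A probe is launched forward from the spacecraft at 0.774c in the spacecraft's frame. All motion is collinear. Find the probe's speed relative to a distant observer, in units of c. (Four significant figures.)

Apply u = (u'+v)/(1+u'v) twice. Probe in the mothership frame: (0.774+0.587)/(1+0.774·0.587) = 1.361/1.454338 = 0.93582c.
That velocity, transformed to the rest frame of a distant observer: (0.93582+0.5193)/(1+0.93582·0.5193) = 1.45512/1.485971326 = 0.97924c.

0.9792c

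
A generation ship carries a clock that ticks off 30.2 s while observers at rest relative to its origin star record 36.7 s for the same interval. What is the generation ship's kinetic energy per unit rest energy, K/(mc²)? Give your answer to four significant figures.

From Δt = γΔτ: γ = 36.7/30.2 = 1.21523.
Since K = (γ−1)mc², K/(mc²) = 1.21523 − 1 = 0.2152.

0.2152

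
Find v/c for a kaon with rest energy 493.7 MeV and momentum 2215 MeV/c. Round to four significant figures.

βγ = pc/(mc²) = 2215/493.7 = 4.4865.
Since γ² = 1 + (βγ)² = 21.1287, γ = √21.1287 = 4.5966, and β = (βγ)/γ = 4.4865/4.5966 = 0.9760.

0.9760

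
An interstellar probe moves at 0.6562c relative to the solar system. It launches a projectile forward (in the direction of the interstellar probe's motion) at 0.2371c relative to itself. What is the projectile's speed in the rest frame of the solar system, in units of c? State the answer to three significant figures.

In units of c, u = (u' + v)/(1 + u'v) with u' = 0.2371 and v = 0.6562.
Numerator: 0.2371 + 0.6562 = 0.8933. Denominator: 1 + (0.2371)(0.6562) = 1.15558502.
u = 0.8933/1.15558502 = 0.77303, so the speed is 0.773c.

0.773c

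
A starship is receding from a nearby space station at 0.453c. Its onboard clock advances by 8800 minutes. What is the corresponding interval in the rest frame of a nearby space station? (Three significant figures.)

9870 minutes

Lorentz factor: γ = (1 − 0.205209)^(−1/2) = 1.1217.
Time dilation: Δt = γ·Δτ = 1.1217 × 8800 = 9870 minutes.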